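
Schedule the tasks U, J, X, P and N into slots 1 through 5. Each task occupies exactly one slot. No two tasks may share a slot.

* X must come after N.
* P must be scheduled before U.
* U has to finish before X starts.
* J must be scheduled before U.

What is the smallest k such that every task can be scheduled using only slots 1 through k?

5 slots

The precedence chain requires at least 3 distinct slots.
With at most 1 per slot and 5 tasks, at least 5 slots are needed.
5 works (last occupied slot: 5): for example N -> 4; X -> 5; P -> 2; J -> 1; U -> 3.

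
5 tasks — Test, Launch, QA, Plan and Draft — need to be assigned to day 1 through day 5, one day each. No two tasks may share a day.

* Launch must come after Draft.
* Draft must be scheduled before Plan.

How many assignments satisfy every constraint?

Splitting on Test: it can be day 1 (8), day 2 (8), day 3 (8), day 4 (8), day 5 (8). Listing each branch's schedules as (Launch, QA, Plan, Draft) by day number:
Test=day 1: (3,4,5,2) (3,5,4,2) (4,2,5,3) (4,3,5,2) (4,5,3,2) (5,2,4,3) (5,3,4,2) (5,4,3,2) — 8.
Test=day 2: (3,4,5,1) (3,5,4,1) (4,1,5,3) (4,3,5,1) (4,5,3,1) (5,1,4,3) (5,3,4,1) (5,4,3,1) — 8.
Test=day 3: (2,4,5,1) (2,5,4,1) (4,1,5,2) (4,2,5,1) (4,5,2,1) (5,1,4,2) (5,2,4,1) (5,4,2,1) — 8.
Test=day 4: (2,3,5,1) (2,5,3,1) (3,1,5,2) (3,2,5,1) (3,5,2,1) (5,1,3,2) (5,2,3,1) (5,3,2,1) — 8.
Test=day 5: (2,3,4,1) (2,4,3,1) (3,1,4,2) (3,2,4,1) (3,4,2,1) (4,1,3,2) (4,2,3,1) (4,3,2,1) — 8.
Summing: 8 + 8 + 8 + 8 + 8 = 40.

40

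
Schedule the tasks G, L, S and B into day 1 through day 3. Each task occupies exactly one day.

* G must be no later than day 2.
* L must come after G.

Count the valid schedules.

Splitting on G: it can be day 1 (18), day 2 (9). Listing each branch's schedules as (L, S, B) by day number:
G=day 1: (2,1,1) (2,1,2) (2,1,3) (2,2,1) (2,2,2) (2,2,3) (2,3,1) (2,3,2) (2,3,3) (3,1,1) (3,1,2) (3,1,3) (3,2,1) (3,2,2) (3,2,3) (3,3,1) (3,3,2) (3,3,3) — 18.
G=day 2: (3,1,1) (3,1,2) (3,1,3) (3,2,1) (3,2,2) (3,2,3) (3,3,1) (3,3,2) (3,3,3) — 9.
Summing: 18 + 9 = 27.

27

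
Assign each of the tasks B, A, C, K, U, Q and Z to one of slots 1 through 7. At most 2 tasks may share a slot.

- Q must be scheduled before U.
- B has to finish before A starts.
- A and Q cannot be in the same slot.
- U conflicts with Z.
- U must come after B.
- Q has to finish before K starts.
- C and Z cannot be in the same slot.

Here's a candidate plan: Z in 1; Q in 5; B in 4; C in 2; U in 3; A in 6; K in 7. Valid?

U conflicts with Z — holds.
B has to finish before A starts — holds.
Q must be scheduled before U — violated.
At most 2 tasks may share a slot — holds.
Q has to finish before K starts — holds.
U must come after B — violated.
C and Z cannot be in the same slot — holds.
A and Q cannot be in the same slot — holds.

No. Q must be scheduled before U is not satisfied.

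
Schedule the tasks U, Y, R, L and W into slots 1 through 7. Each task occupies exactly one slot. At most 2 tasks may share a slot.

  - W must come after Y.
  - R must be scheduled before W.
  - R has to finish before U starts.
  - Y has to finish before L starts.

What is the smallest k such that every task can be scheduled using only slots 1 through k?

The precedence chain requires at least 2 distinct slots.
With at most 2 per slot and 5 tasks, at least 3 slots are needed.
3 works (last occupied slot: 3): for example U in 2, W in 2, Y in 1, R in 1, L in 3.

3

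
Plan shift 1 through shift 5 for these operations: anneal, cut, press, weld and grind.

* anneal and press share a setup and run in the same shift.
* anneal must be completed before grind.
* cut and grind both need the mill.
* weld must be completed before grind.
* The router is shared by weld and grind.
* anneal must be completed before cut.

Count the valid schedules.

Splitting on anneal: it can be shift 1 (30), shift 2 (18), shift 3 (7). Listing each branch's schedules as (cut, press, weld, grind) by shift number:
anneal=shift 1: (2,1,1,3) (2,1,1,4) (2,1,1,5) (2,1,2,3) (2,1,2,4) (2,1,2,5) (2,1,3,4) (2,1,3,5) (2,1,4,5) (3,1,1,2) (3,1,1,4) (3,1,1,5) (3,1,2,4) (3,1,2,5) (3,1,3,4) (3,1,3,5) (3,1,4,5) (4,1,1,2) (4,1,1,3) (4,1,1,5) (4,1,2,3) (4,1,2,5) (4,1,3,5) (4,1,4,5) (5,1,1,2) (5,1,1,3) (5,1,1,4) (5,1,2,3) (5,1,2,4) (5,1,3,4) — 30.
anneal=shift 2: (3,2,1,4) (3,2,1,5) (3,2,2,4) (3,2,2,5) (3,2,3,4) (3,2,3,5) (3,2,4,5) (4,2,1,3) (4,2,1,5) (4,2,2,3) (4,2,2,5) (4,2,3,5) (4,2,4,5) (5,2,1,3) (5,2,1,4) (5,2,2,3) (5,2,2,4) (5,2,3,4) — 18.
anneal=shift 3: (4,3,1,5) (4,3,2,5) (4,3,3,5) (4,3,4,5) (5,3,1,4) (5,3,2,4) (5,3,3,4) — 7.
Summing: 30 + 18 + 7 = 55.

55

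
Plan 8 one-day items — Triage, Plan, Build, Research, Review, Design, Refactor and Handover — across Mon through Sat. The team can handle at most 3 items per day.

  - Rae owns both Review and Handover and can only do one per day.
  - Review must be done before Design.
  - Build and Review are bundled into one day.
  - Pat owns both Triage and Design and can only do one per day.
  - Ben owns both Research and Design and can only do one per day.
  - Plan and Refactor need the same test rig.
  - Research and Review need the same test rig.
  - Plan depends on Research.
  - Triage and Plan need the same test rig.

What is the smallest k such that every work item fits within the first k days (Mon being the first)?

The precedence chain requires at least 2 distinct days.
With at most 3 per day and 8 work items, at least 3 days are needed.
3 works (last occupied day: Wed): for example Research in Mon, Design in Wed, Handover in Wed, Refactor in Mon, Plan in Tue, Review in Tue, Triage in Mon, Build in Tue.

3 days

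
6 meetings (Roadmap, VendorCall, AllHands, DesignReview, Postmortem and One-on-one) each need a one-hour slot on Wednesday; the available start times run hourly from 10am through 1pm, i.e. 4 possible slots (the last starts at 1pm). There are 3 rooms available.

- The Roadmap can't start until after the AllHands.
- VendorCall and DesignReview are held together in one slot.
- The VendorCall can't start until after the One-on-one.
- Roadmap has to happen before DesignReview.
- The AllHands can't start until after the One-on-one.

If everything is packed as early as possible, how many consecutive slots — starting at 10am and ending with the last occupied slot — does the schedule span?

The precedence chain requires at least 4 distinct slots.
With at most 3 per slot and 6 meetings, at least 2 slots are needed.
4 works (last occupied slot: 1pm): for example One-on-one in 10am; VendorCall in 1pm; Roadmap in 12pm; DesignReview in 1pm; Postmortem in 10am; AllHands in 11am.

4 slots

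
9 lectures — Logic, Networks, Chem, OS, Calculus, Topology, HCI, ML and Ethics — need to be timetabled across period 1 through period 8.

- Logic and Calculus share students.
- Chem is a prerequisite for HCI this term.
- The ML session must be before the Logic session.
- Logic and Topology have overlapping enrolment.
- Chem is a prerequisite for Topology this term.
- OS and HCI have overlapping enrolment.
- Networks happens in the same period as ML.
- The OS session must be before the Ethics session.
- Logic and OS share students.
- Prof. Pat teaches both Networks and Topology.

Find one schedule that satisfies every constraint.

OS in period 1; ML in period 1; Calculus in period 1; Ethics in period 2; Networks in period 1; Topology in period 3; Logic in period 2; HCI in period 2; Chem in period 1

Checking: ML(period 1) before Logic(period 2); Chem(period 1) before HCI(period 2); Chem(period 1) before Topology(period 3); OS(period 1) before Ethics(period 2); Networks(period 1) != Topology(period 3); Logic(period 2) != OS(period 1); Logic(period 2) != Calculus(period 1); Logic(period 2) != Topology(period 3); OS(period 1) != HCI(period 2); Networks = ML = period 1.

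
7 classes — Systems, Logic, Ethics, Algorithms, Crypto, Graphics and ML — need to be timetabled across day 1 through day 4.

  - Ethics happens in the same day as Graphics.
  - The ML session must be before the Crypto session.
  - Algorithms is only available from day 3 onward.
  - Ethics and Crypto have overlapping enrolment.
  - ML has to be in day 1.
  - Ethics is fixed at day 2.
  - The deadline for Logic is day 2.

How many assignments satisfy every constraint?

32

Splitting on Systems: it can be day 1 (8), day 2 (8), day 3 (8), day 4 (8). Listing each branch's schedules as (Logic, Ethics, Algorithms, Crypto, Graphics, ML) by day number:
Systems=day 1: (1,2,3,3,2,1) (1,2,3,4,2,1) (1,2,4,3,2,1) (1,2,4,4,2,1) (2,2,3,3,2,1) (2,2,3,4,2,1) (2,2,4,3,2,1) (2,2,4,4,2,1) — 8.
Systems=day 2: (1,2,3,3,2,1) (1,2,3,4,2,1) (1,2,4,3,2,1) (1,2,4,4,2,1) (2,2,3,3,2,1) (2,2,3,4,2,1) (2,2,4,3,2,1) (2,2,4,4,2,1) — 8.
Systems=day 3: (1,2,3,3,2,1) (1,2,3,4,2,1) (1,2,4,3,2,1) (1,2,4,4,2,1) (2,2,3,3,2,1) (2,2,3,4,2,1) (2,2,4,3,2,1) (2,2,4,4,2,1) — 8.
Systems=day 4: (1,2,3,3,2,1) (1,2,3,4,2,1) (1,2,4,3,2,1) (1,2,4,4,2,1) (2,2,3,3,2,1) (2,2,3,4,2,1) (2,2,4,3,2,1) (2,2,4,4,2,1) — 8.
Summing: 8 + 8 + 8 + 8 = 32.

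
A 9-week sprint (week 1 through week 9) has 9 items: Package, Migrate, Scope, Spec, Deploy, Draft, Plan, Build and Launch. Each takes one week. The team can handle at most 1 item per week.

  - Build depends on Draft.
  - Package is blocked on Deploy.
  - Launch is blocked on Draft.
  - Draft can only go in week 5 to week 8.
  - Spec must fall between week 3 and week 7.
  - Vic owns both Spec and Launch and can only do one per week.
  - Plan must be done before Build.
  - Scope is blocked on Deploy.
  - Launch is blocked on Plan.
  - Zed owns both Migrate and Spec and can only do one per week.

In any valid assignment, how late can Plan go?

week 7

Downstream work caps Plan at week 8.
Plan at week 7 is achievable: Scope -> week 4; Build -> week 8; Launch -> week 9; Package -> week 2; Draft -> week 5; Deploy -> week 1; Plan -> week 7; Migrate -> week 6; Spec -> week 3.
Nothing later works — the conflict and capacity constraints rule out every week after week 7.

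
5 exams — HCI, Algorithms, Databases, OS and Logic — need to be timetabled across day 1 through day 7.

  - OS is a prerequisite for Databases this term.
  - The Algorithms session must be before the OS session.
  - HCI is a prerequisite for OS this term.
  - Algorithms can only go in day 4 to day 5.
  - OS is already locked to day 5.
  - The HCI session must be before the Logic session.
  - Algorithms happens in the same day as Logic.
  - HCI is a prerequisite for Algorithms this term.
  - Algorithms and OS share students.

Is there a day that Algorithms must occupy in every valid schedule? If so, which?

day 4

Algorithms's window is day 4–day 5.
OS is fixed at day 5, and Algorithms can't share a day with OS.
So Algorithms must be day 4.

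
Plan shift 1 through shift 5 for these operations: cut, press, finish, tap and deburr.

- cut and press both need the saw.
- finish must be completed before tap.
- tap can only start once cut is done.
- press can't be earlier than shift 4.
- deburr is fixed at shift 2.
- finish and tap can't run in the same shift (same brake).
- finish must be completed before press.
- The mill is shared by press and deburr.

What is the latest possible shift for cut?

Downstream work caps cut at shift 4.
cut at shift 4 is achievable: deburr in shift 2, cut in shift 4, finish in shift 1, press in shift 5, tap in shift 5.

shift 4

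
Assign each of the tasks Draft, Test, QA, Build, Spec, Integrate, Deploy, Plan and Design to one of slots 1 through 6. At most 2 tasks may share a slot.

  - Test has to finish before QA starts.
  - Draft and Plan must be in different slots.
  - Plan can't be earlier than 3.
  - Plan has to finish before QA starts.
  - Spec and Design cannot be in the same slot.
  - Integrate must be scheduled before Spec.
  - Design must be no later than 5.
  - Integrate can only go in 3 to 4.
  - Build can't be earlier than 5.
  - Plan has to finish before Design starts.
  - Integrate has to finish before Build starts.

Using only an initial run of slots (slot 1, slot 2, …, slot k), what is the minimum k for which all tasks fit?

The precedence chain requires at least 2 distinct slots.
With at most 2 per slot and 9 tasks, at least 5 slots are needed.
Build can't be placed before 5, so the schedule must run through at least slot 5.
5 works (last occupied slot: 5): for example Draft -> 1; QA -> 4; Build -> 5; Integrate -> 3; Test -> 1; Deploy -> 2; Plan -> 3; Spec -> 4; Design -> 5.

5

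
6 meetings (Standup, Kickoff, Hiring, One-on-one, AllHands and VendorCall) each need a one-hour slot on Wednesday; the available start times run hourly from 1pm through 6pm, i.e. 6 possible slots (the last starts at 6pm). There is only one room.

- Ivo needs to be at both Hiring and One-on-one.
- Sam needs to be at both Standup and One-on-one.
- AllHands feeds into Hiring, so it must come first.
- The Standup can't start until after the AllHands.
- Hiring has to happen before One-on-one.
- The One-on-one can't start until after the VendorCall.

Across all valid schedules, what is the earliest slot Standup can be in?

Precedence pushes Standup to at least 2pm.
Standup at 2pm is achievable: One-on-one=5pm, Standup=2pm, Hiring=3pm, Kickoff=6pm, VendorCall=4pm, AllHands=1pm.

2pm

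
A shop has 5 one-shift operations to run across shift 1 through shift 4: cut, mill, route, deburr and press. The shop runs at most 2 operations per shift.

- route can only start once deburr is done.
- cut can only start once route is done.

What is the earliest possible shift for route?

Precedence pushes route to at least shift 2; downstream work caps route at shift 3.
route at shift 2 is achievable: mill in shift 1; press in shift 2; deburr in shift 1; cut in shift 3; route in shift 2.

shift 2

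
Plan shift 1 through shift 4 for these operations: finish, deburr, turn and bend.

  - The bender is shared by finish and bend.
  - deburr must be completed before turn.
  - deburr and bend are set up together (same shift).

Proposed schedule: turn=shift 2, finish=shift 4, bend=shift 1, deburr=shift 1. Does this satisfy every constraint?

Yes, all constraints hold

deburr and bend are set up together (same shift) — holds.
deburr must be completed before turn — holds.
The bender is shared by finish and bend — holds.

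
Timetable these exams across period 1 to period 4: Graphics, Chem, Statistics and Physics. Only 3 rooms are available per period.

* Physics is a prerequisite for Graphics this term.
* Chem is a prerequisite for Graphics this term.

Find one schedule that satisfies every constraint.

Statistics -> period 1, Graphics -> period 2, Physics -> period 1, Chem -> period 1

Checking: Chem(period 1) before Graphics(period 2); Physics(period 1) before Graphics(period 2); max 3 per period (cap 3).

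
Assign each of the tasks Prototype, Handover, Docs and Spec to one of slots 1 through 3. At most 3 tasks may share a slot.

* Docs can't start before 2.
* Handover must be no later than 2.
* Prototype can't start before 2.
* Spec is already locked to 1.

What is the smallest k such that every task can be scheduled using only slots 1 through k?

2

With at most 3 per slot and 4 tasks, at least 2 slots are needed.
Prototype can't be placed before 2, so the schedule must run through at least slot 2.
2 works (last occupied slot: 2): for example Prototype in 2, Handover in 1, Docs in 2, Spec in 1.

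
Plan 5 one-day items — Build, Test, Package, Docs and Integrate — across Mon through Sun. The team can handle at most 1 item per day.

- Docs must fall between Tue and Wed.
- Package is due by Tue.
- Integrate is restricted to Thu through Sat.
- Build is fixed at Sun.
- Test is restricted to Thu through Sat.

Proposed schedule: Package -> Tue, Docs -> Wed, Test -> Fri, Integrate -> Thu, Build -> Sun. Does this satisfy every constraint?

Yes, all constraints hold

Docs must fall between Tue and Wed — holds.
The team can handle at most 1 item per day — holds.
Test is restricted to Thu through Sat — holds.
Package is due by Tue — holds.
Build is fixed at Sun — holds.
Integrate is restricted to Thu through Sat — holds.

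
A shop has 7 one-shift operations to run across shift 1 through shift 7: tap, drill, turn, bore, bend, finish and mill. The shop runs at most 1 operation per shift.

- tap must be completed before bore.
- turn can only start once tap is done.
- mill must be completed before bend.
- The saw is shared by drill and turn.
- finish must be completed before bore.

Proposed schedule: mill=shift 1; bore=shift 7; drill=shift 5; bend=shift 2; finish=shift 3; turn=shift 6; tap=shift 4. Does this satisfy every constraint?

The saw is shared by drill and turn — holds.
The shop runs at most 1 operation per shift — holds.
turn can only start once tap is done — holds.
finish must be completed before bore — holds.
mill must be completed before bend — holds.
tap must be completed before bore — holds.

Yes, all constraints hold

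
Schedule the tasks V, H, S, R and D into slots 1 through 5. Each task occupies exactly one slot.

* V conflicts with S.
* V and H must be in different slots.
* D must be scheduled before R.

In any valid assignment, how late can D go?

4

Downstream work caps D at 4.
D at 4 is achievable: S -> 2, H -> 2, R -> 5, V -> 1, D -> 4.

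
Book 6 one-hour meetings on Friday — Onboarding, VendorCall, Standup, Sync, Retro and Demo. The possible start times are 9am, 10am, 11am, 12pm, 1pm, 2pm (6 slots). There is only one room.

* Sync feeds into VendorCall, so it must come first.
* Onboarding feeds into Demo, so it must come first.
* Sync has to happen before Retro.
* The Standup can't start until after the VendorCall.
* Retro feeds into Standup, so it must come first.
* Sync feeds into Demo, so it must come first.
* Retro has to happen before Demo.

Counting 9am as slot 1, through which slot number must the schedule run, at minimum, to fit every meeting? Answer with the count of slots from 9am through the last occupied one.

The precedence chain requires at least 3 distinct slots.
With at most 1 per slot and 6 meetings, at least 6 slots are needed.
6 works (last occupied slot: 2pm): for example Retro in 10am, Sync in 9am, Onboarding in 11am, Demo in 12pm, Standup in 2pm, VendorCall in 1pm.

6 slots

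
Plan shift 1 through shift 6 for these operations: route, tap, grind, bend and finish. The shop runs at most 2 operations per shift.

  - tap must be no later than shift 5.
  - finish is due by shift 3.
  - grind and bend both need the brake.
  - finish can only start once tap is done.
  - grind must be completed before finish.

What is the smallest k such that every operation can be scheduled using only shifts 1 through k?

3

The precedence chain requires at least 2 distinct shifts.
With at most 2 per shift and 5 operations, at least 3 shifts are needed.
3 works (last occupied shift: shift 3): for example bend -> shift 3; grind -> shift 1; route -> shift 2; tap -> shift 1; finish -> shift 2.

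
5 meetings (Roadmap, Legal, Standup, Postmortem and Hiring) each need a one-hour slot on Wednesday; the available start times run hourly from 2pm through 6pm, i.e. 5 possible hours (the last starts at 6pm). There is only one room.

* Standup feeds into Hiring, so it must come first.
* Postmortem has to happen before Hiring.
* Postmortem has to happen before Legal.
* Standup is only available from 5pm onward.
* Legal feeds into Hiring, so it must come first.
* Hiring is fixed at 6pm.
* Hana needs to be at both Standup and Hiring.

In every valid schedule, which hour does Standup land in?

Standup's window is 5pm–6pm.
Hiring is fixed at 6pm, and Standup can't share a hour with Hiring.
So Standup must be 5pm.

5pm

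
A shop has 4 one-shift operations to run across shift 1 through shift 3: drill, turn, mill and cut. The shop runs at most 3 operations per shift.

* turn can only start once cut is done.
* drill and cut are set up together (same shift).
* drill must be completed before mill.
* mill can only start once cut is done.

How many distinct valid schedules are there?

Splitting on drill: it can be shift 1 (4), shift 2 (1). Listing each branch's schedules as (turn, mill, cut) by shift number:
drill=shift 1: (2,2,1) (2,3,1) (3,2,1) (3,3,1) — 4.
drill=shift 2: (3,3,2) — 1.
Summing: 4 + 1 = 5.

5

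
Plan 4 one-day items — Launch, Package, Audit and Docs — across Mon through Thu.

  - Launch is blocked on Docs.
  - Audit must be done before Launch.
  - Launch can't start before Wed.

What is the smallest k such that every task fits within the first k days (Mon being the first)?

The precedence chain requires at least 2 distinct days.
Launch can't be placed before Wed — that is day 3 counting from Mon — so the schedule must run through at least 3 days.
3 works (last occupied day: Wed): for example Launch -> Wed, Package -> Mon, Audit -> Mon, Docs -> Mon.

3 days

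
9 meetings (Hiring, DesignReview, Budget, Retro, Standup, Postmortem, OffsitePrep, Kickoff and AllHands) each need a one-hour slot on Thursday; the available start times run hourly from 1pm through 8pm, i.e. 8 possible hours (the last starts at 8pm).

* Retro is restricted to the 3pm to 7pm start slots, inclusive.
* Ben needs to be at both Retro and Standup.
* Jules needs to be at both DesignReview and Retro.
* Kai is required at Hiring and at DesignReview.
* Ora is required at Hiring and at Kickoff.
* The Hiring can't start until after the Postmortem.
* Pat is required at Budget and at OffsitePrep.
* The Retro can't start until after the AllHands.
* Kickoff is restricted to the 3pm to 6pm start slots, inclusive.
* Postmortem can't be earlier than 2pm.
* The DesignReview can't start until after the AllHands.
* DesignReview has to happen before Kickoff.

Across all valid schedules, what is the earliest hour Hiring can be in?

Precedence pushes Hiring to at least 3pm.
Hiring at 3pm is achievable: DesignReview=2pm; AllHands=1pm; Standup=1pm; OffsitePrep=2pm; Budget=1pm; Retro=3pm; Postmortem=2pm; Kickoff=4pm; Hiring=3pm.

3pm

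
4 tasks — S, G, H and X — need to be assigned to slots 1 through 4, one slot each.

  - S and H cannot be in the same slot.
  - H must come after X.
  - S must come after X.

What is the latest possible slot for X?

2

Downstream work caps X at 3.
X at 2 is achievable: X in 2, G in 1, S in 3, H in 4.
Nothing later works — the conflict constraints rule out every slot after 2.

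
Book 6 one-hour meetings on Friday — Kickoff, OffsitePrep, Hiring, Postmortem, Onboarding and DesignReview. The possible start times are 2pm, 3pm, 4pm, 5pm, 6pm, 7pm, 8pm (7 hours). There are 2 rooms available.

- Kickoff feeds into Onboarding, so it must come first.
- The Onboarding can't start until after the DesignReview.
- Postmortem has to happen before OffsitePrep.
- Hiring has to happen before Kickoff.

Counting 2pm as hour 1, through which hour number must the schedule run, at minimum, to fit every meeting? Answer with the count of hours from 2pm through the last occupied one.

3

The precedence chain requires at least 3 distinct hours.
With at most 2 per hour and 6 meetings, at least 3 hours are needed.
3 works (last occupied hour: 4pm): for example OffsitePrep=4pm, Kickoff=3pm, Postmortem=2pm, Onboarding=4pm, Hiring=2pm, DesignReview=3pm.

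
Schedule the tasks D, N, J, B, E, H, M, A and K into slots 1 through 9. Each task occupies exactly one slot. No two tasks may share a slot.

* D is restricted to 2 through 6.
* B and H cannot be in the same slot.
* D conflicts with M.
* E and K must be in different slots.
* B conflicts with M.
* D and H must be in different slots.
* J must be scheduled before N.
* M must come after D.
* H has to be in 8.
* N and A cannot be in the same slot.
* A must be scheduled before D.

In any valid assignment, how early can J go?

Downstream work caps J at 8.
J at 1 is achievable: K -> 9, N -> 4, D -> 3, M -> 5, H -> 8, B -> 6, E -> 7, A -> 2, J -> 1.

1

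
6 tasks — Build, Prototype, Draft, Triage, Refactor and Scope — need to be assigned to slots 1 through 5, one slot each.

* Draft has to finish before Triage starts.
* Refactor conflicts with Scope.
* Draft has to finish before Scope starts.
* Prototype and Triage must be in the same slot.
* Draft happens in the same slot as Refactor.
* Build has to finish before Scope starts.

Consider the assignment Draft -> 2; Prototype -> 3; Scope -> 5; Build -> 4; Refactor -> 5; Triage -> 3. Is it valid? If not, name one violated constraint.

No. Draft happens in the same slot as Refactor is not satisfied.

Draft has to finish before Scope starts — holds.
Draft has to finish before Triage starts — holds.
Build has to finish before Scope starts — holds.
Draft happens in the same slot as Refactor — violated.
Prototype and Triage must be in the same slot — holds.
Refactor conflicts with Scope — violated.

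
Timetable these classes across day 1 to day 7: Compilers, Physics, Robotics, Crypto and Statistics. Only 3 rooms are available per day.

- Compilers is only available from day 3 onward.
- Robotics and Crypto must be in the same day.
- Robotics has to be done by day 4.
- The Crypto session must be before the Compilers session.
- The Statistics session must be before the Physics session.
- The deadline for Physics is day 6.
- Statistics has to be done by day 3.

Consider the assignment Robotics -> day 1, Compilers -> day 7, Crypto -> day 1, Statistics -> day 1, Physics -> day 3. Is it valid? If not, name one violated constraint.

Yes, all constraints hold

Robotics has to be done by day 4 — holds.
Only 3 rooms are available per day — holds.
Robotics and Crypto must be in the same day — holds.
Statistics has to be done by day 3 — holds.
The Crypto session must be before the Compilers session — holds.
The deadline for Physics is day 6 — holds.
The Statistics session must be before the Physics session — holds.
Compilers is only available from day 3 onward — holds.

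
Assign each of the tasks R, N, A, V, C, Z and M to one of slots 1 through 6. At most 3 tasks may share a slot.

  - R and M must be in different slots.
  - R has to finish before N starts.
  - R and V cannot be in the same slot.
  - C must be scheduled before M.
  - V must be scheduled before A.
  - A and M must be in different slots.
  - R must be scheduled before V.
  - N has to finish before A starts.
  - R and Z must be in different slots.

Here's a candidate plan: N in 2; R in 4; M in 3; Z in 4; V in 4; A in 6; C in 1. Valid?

No — it violates: R has to finish before N starts

R and M must be in different slots — holds.
C must be scheduled before M — holds.
R and V cannot be in the same slot — violated.
R must be scheduled before V — violated.
V must be scheduled before A — holds.
R has to finish before N starts — violated.
At most 3 tasks may share a slot — holds.
A and M must be in different slots — holds.
N has to finish before A starts — holds.
R and Z must be in different slots — violated.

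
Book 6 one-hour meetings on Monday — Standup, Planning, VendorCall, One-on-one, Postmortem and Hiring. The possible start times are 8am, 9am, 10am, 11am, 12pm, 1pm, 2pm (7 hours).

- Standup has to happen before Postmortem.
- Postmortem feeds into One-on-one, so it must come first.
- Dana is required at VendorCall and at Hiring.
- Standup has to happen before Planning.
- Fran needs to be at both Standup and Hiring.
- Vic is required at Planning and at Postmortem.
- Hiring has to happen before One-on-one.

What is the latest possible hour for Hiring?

Downstream work caps Hiring at 1pm.
Hiring at 1pm is achievable: Standup -> 8am, Hiring -> 1pm, VendorCall -> 8am, One-on-one -> 2pm, Planning -> 10am, Postmortem -> 9am.

1pm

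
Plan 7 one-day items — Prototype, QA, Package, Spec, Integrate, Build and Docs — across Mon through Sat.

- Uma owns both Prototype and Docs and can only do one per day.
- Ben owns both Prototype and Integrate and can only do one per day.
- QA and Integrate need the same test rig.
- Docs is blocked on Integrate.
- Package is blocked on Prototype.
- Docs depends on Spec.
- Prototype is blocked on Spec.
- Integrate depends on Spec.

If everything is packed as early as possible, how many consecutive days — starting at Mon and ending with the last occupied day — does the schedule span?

4 days

The precedence chain requires at least 3 distinct days.
Could 3 days be enough, i.e. nothing placed later than Wed? No: Integrate must come after Spec (at Mon or later) → {Tue, Wed}; Spec must come before Integrate (at Wed or earlier) → {Mon, Tue}; Docs must come after Spec (at Mon or later) → {Tue, Wed}; Prototype must come after Spec (at Mon or later) → {Tue, Wed}; Docs must come after Integrate (at Tue or later) → {Wed}; Integrate must come before Docs (at Wed or earlier) → {Tue}; Package must come after Prototype (at Tue or later) → {Wed}; Prototype must come before Package (at Wed or earlier) → {Tue}; Integrate can't share with Prototype (Tue) → nothing is left.
So 3 days is not enough.
4 works (last occupied day: Thu): for example Spec in Mon, Package in Wed, Integrate in Wed, Prototype in Tue, QA in Mon, Build in Mon, Docs in Thu.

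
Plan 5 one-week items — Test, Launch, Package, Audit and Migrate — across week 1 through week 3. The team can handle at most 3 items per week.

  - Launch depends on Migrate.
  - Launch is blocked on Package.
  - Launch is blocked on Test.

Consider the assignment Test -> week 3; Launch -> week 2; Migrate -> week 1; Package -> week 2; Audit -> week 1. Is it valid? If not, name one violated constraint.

Launch is blocked on Test — violated.
The team can handle at most 3 items per week — holds.
Launch depends on Migrate — holds.
Launch is blocked on Package — violated.

No. Launch is blocked on Test is not satisfied.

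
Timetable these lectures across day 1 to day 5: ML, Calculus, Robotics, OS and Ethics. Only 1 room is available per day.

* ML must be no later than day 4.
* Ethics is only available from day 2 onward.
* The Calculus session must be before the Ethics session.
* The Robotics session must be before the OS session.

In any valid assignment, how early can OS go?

Precedence pushes OS to at least day 2.
OS at day 2 is achievable: ML=day 3, Ethics=day 5, OS=day 2, Robotics=day 1, Calculus=day 4.

day 2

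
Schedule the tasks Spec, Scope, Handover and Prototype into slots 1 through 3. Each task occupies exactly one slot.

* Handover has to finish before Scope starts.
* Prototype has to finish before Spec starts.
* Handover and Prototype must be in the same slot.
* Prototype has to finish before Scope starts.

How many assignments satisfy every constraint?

Splitting on Spec: it can be 2 (2), 3 (3). Listing each branch's schedules as (Scope, Handover, Prototype):
Spec=2: (2,1,1) (3,1,1) — 2.
Spec=3: (2,1,1) (3,1,1) (3,2,2) — 3.
Summing: 2 + 3 = 5.

5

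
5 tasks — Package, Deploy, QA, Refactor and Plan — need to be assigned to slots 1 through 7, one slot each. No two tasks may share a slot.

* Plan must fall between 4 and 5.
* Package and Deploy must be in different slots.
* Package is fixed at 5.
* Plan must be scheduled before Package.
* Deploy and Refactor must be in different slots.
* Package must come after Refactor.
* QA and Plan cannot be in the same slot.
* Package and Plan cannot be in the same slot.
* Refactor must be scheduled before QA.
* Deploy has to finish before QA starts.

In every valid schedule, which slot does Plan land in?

4

Plan's window is 4–5.
Package is fixed at 5, and Plan can't share a slot with Package.
So Plan must be 4.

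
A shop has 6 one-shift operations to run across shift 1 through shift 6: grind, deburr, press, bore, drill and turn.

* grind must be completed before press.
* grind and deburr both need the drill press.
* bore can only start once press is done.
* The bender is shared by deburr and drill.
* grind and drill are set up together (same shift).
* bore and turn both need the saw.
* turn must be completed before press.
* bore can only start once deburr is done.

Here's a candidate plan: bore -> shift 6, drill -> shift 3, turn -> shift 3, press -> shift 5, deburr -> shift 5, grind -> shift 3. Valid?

turn must be completed before press — holds.
grind must be completed before press — holds.
The bender is shared by deburr and drill — holds.
grind and deburr both need the drill press — holds.
bore and turn both need the saw — holds.
grind and drill are set up together (same shift) — holds.
bore can only start once press is done — holds.
bore can only start once deburr is done — holds.

Valid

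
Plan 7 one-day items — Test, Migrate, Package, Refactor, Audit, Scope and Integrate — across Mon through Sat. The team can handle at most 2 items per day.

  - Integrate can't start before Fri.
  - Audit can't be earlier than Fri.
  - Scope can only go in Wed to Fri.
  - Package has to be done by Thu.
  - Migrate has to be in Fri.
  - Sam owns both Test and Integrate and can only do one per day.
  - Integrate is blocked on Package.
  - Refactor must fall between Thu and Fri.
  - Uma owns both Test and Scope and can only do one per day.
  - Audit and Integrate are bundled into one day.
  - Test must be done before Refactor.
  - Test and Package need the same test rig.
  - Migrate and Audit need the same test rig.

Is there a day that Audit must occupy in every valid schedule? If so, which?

Audit's window is Fri–Sat.
Migrate is fixed at Fri, and Audit can't share a day with Migrate.
So Audit must be Sat.

Sat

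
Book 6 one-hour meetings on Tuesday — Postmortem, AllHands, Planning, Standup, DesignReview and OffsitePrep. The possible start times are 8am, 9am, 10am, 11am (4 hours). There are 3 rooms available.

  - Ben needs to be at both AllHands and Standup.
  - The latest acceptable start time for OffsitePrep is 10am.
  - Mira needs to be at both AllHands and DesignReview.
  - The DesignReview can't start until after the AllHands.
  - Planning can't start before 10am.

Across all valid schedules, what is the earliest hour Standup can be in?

Standup at 8am is achievable: AllHands=9am, DesignReview=10am, OffsitePrep=8am, Standup=8am, Postmortem=8am, Planning=10am.

8am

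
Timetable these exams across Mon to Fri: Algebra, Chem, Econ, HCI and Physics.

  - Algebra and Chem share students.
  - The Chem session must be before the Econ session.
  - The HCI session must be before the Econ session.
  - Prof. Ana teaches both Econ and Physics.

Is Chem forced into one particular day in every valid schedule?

No

Chem can be Mon (e.g. Physics -> Mon; Algebra -> Tue; Chem -> Mon; Econ -> Tue; HCI -> Mon) or Tue (e.g. Chem in Tue; Physics in Mon; HCI in Mon; Algebra in Mon; Econ in Wed).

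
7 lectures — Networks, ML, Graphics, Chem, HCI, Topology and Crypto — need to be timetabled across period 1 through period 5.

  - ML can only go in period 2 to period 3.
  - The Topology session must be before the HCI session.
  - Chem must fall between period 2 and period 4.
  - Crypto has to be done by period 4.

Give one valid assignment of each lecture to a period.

ML=period 2; Networks=period 1; Crypto=period 1; HCI=period 2; Chem=period 2; Graphics=period 1; Topology=period 1

Checking: Topology(period 1) before HCI(period 2); Crypto=period 1 in [period 1,period 4]; Chem=period 2 in [period 2,period 4]; ML=period 2 in [period 2,period 3].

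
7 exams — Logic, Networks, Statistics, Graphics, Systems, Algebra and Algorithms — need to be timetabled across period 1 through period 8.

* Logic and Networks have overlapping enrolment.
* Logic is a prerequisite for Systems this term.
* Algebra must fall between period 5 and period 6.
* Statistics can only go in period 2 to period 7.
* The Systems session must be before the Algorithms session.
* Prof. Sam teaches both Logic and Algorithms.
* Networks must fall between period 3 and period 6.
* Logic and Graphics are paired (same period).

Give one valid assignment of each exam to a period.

Systems -> period 2, Algebra -> period 5, Graphics -> period 1, Logic -> period 1, Algorithms -> period 3, Statistics -> period 2, Networks -> period 3

Checking: Systems(period 2) before Algorithms(period 3); Logic(period 1) before Systems(period 2); Logic(period 1) != Networks(period 3); Logic(period 1) != Algorithms(period 3); Logic = Graphics = period 1; Algebra=period 5 in [period 5,period 6]; Statistics=period 2 in [period 2,period 7]; Networks=period 3 in [period 3,period 6].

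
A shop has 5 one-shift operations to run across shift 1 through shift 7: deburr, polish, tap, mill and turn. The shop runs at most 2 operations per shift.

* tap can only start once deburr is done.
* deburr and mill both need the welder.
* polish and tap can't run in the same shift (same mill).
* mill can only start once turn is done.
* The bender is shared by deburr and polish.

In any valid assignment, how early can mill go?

Precedence pushes mill to at least shift 2.
mill at shift 2 is achievable: turn in shift 1; tap in shift 2; deburr in shift 1; polish in shift 3; mill in shift 2.

shift 2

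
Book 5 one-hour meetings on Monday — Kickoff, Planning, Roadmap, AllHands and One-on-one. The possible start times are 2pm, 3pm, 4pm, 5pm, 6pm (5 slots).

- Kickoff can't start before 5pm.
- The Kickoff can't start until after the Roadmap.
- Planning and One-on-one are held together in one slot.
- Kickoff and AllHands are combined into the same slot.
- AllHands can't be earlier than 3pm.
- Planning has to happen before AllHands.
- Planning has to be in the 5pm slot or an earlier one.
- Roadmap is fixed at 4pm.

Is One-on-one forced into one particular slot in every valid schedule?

No

One-on-one can be 2pm (e.g. Kickoff -> 5pm, Roadmap -> 4pm, Planning -> 2pm, One-on-one -> 2pm, AllHands -> 5pm) or 3pm (e.g. Roadmap -> 4pm, Kickoff -> 5pm, AllHands -> 5pm, One-on-one -> 3pm, Planning -> 3pm).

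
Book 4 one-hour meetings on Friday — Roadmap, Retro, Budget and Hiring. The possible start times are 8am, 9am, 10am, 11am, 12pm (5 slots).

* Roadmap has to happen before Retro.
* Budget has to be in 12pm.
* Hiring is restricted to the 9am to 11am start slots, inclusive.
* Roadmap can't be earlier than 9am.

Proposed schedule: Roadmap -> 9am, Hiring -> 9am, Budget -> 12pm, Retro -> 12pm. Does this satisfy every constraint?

Yes

Roadmap can't be earlier than 9am — holds.
Budget has to be in 12pm — holds.
Roadmap has to happen before Retro — holds.
Hiring is restricted to the 9am to 11am start slots, inclusive — holds.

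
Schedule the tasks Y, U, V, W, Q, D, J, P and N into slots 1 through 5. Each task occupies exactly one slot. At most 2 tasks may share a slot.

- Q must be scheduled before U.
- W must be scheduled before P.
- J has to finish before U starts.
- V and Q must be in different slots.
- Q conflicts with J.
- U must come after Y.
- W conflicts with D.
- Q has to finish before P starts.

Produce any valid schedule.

N -> 5, P -> 3, W -> 2, Y -> 1, V -> 4, J -> 2, D -> 4, Q -> 1, U -> 3

Checking: J(2) before U(3); Q(1) before U(3); Q(1) before P(3); Y(1) before U(3); W(2) before P(3); Q(1) != J(2); V(4) != Q(1); W(2) != D(4); max 2 per slot (cap 2).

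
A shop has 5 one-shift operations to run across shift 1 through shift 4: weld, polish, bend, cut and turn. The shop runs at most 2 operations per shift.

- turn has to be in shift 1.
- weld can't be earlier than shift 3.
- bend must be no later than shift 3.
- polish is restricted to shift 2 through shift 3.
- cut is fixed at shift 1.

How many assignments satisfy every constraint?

7

Splitting on weld: it can be shift 3 (3), shift 4 (4). Listing each branch's schedules as (polish, bend, cut, turn) by shift number:
weld=shift 3: (2,2,1,1) (2,3,1,1) (3,2,1,1) — 3.
weld=shift 4: (2,2,1,1) (2,3,1,1) (3,2,1,1) (3,3,1,1) — 4.
Summing: 3 + 4 = 7.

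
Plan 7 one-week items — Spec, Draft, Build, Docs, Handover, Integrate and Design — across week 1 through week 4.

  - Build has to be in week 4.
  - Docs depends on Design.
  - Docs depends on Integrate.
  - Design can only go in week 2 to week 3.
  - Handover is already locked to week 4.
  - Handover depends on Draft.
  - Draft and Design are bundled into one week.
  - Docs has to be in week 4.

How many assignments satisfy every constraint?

Splitting on Spec: it can be week 1 (6), week 2 (6), week 3 (6), week 4 (6). Listing each branch's schedules as (Draft, Build, Docs, Handover, Integrate, Design) by week number:
Spec=week 1: (2,4,4,4,1,2) (2,4,4,4,2,2) (2,4,4,4,3,2) (3,4,4,4,1,3) (3,4,4,4,2,3) (3,4,4,4,3,3) — 6.
Spec=week 2: (2,4,4,4,1,2) (2,4,4,4,2,2) (2,4,4,4,3,2) (3,4,4,4,1,3) (3,4,4,4,2,3) (3,4,4,4,3,3) — 6.
Spec=week 3: (2,4,4,4,1,2) (2,4,4,4,2,2) (2,4,4,4,3,2) (3,4,4,4,1,3) (3,4,4,4,2,3) (3,4,4,4,3,3) — 6.
Spec=week 4: (2,4,4,4,1,2) (2,4,4,4,2,2) (2,4,4,4,3,2) (3,4,4,4,1,3) (3,4,4,4,2,3) (3,4,4,4,3,3) — 6.
Summing: 6 + 6 + 6 + 6 = 24.

24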